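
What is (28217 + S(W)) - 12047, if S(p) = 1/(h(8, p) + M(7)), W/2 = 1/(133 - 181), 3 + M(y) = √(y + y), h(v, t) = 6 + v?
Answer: 1730201/107 - √14/107 ≈ 16170.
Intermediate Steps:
M(y) = -3 + √2*√y (M(y) = -3 + √(y + y) = -3 + √(2*y) = -3 + √2*√y)
W = -1/24 (W = 2/(133 - 181) = 2/(-48) = 2*(-1/48) = -1/24 ≈ -0.041667)
S(p) = 1/(11 + √14) (S(p) = 1/((6 + 8) + (-3 + √2*√7)) = 1/(14 + (-3 + √14)) = 1/(11 + √14))
(28217 + S(W)) - 12047 = (28217 + (11/107 - √14/107)) - 12047 = (3019230/107 - √14/107) - 12047 = 1730201/107 - √14/107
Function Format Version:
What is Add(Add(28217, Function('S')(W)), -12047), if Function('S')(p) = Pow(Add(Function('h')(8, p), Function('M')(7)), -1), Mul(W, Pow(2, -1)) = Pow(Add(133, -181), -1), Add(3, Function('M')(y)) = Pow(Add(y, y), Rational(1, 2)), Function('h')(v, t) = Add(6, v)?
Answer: Add(Rational(1730201, 107), Mul(Rational(-1, 107), Pow(14, Rational(1, 2)))) ≈ 16170.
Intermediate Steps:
Function('M')(y) = Add(-3, Mul(Pow(2, Rational(1, 2)), Pow(y, Rational(1, 2)))) (Function('M')(y) = Add(-3, Pow(Add(y, y), Rational(1, 2))) = Add(-3, Pow(Mul(2, y), Rational(1, 2))) = Add(-3, Mul(Pow(2, Rational(1, 2)), Pow(y, Rational(1, 2)))))
W = Rational(-1, 24) (W = Mul(2, Pow(Add(133, -181), -1)) = Mul(2, Pow(-48, -1)) = Mul(2, Rational(-1, 48)) = Rational(-1, 24) ≈ -0.041667)
Function('S')(p) = Pow(Add(11, Pow(14, Rational(1, 2))), -1) (Function('S')(p) = Pow(Add(Add(6, 8), Add(-3, Mul(Pow(2, Rational(1, 2)), Pow(7, Rational(1, 2))))), -1) = Pow(Add(14, Add(-3, Pow(14, Rational(1, 2)))), -1) = Pow(Add(11, Pow(14, Rational(1, 2))), -1))
Add(Add(28217, Function('S')(W)), -12047) = Add(Add(28217, Add(Rational(11, 107), Mul(Rational(-1, 107), Pow(14, Rational(1, 2))))), -12047) = Add(Add(Rational(3019230, 107), Mul(Rational(-1, 107), Pow(14, Rational(1, 2)))), -12047) = Add(Rational(1730201, 107), Mul(Rational(-1, 107), Pow(14, Rational(1, 2))))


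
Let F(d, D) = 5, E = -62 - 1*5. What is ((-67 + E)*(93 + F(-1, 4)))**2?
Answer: 172449424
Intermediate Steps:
E = -67 (E = -62 - 5 = -67)
((-67 + E)*(93 + F(-1, 4)))**2 = ((-67 - 67)*(93 + 5))**2 = (-134*98)**2 = (-13132)**2 = 172449424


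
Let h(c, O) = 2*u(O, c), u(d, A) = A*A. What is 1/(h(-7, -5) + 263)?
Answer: 1/361 ≈ 0.0027701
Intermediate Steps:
u(d, A) = A²
h(c, O) = 2*c²
1/(h(-7, -5) + 263) = 1/(2*(-7)² + 263) = 1/(2*49 + 263) = 1/(98 + 263) = 1/361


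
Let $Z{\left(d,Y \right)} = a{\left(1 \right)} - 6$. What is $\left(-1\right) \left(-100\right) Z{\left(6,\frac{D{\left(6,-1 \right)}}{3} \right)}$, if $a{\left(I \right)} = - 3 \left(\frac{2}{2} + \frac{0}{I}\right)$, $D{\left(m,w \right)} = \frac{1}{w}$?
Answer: $-900$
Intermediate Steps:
$a{\left(I \right)} = -3$ ($a{\left(I \right)} = - 3 \left(2 \cdot \frac{1}{2} + 0\right) = - 3 \left(1 + 0\right) = \left(-3\right) 1 = -3$)
$Z{\left(d,Y \right)} = -9$ ($Z{\left(d,Y \right)} = -3 - 6 = -9$)
$\left(-1\right) \left(-100\right) Z{\left(6,\frac{D{\left(6,-1 \right)}}{3} \right)} = \left(-1\right) \left(-100\right) \left(-9\right) = 100 \left(-9\right) = -900$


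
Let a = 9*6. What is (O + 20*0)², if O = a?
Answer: 2916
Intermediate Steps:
a = 54
O = 54
(O + 20*0)² = (54 + 20*0)² = (54 + 0)² = 54² = 2916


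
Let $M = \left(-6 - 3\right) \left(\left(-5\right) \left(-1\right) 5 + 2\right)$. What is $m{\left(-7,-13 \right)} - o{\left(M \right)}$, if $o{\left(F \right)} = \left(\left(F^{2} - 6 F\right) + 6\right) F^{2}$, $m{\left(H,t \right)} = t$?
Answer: $-3573232150$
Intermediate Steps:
$M = -243$ ($M = - 9 \left(5 \cdot 5 + 2\right) = - 9 \left(25 + 2\right) = \left(-9\right) 27 = -243$)
$o{\left(F \right)} = F^{2} \left(6 + F^{2} - 6 F\right)$ ($o{\left(F \right)} = \left(6 + F^{2} - 6 F\right) F^{2} = F^{2} \left(6 + F^{2} - 6 F\right)$)
$m{\left(-7,-13 \right)} - o{\left(M \right)} = -13 - \left(-243\right)^{2} \left(6 + \left(-243\right)^{2} - -1458\right) = -13 - 59049 \left(6 + 59049 + 1458\right) = -13 - 59049 \cdot 60513 = -13 - 3573232137 = -3573232150$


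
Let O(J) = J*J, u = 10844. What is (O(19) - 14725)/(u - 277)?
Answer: -14364/10567 ≈ -1.3593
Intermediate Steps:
O(J) = J**2
(O(19) - 14725)/(u - 277) = (19**2 - 14725)/(10844 - 277) = (361 - 14725)/10567 = -14364*1/10567 = -14364/10567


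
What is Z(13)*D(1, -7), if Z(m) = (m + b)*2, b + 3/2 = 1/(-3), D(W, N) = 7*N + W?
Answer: -1072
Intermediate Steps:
D(W, N) = W + 7*N
b = -11/6 (b = -3/2 + 1/(-3) = -3/2 + 1*(-⅓) = -3/2 - ⅓ = -11/6 ≈ -1.8333)
Z(m) = -11/3 + 2*m (Z(m) = (m - 11/6)*2 = (-11/6 + m)*2 = -11/3 + 2*m)
Z(13)*D(1, -7) = (-11/3 + 2*13)*(1 + 7*(-7)) = (-11/3 + 26)*(1 - 49) = (67/3)*(-48) = -1072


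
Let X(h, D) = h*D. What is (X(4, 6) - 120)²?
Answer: 9216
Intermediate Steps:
X(h, D) = D*h
(X(4, 6) - 120)² = (6*4 - 120)² = (24 - 120)² = (-96)² = 9216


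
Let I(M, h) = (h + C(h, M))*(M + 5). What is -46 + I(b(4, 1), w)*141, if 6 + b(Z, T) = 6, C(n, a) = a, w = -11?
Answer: -7801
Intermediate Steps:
b(Z, T) = 0 (b(Z, T) = -6 + 6 = 0)
I(M, h) = (5 + M)*(M + h) (I(M, h) = (h + M)*(M + 5) = (M + h)*(5 + M) = (5 + M)*(M + h))
-46 + I(b(4, 1), w)*141 = -46 + (0² + 5*0 + 5*(-11) + 0*(-11))*141 = -46 + (0 + 0 - 55 + 0)*141 = -46 - 55*141 = -46 - 7755 = -7801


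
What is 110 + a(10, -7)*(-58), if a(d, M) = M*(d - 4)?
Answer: 2546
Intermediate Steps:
a(d, M) = M*(-4 + d)
110 + a(10, -7)*(-58) = 110 - 7*(-4 + 10)*(-58) = 110 - 7*6*(-58) = 110 - 42*(-58) = 110 + 2436 = 2546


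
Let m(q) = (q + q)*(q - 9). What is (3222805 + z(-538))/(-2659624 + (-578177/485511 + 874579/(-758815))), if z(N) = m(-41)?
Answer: -28995947484042825/23898560937193324 ≈ -1.2133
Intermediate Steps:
m(q) = 2*q*(-9 + q) (m(q) = (2*q)*(-9 + q) = 2*q*(-9 + q))
z(N) = 4100 (z(N) = 2*(-41)*(-9 - 41) = 2*(-41)*(-50) = 4100)
(3222805 + z(-538))/(-2659624 + (-578177/485511 + 874579/(-758815))) = (3222805 + 4100)/(-2659624 + (-578177/485511 + 874579/(-758815))) = 3226905/(-2659624 + (-578177*1/485511 + 874579*(-1/758815))) = 3226905/(-2659624 + (-578177/485511 - 874579/758815)) = 3226905/(-2659624 - 863347105124/368413029465) = 3226905/(-979840998424926284/368413029465) = 3226905*(-368413029465/979840998424926284) = -28995947484042825/23898560937193324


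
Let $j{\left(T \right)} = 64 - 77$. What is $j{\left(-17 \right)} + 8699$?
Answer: $8686$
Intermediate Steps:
$j{\left(T \right)} = -13$
$j{\left(-17 \right)} + 8699 = -13 + 8699 = 8686$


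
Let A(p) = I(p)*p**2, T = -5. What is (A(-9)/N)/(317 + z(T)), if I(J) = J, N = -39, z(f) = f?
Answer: 81/1352 ≈ 0.059911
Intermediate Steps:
A(p) = p**3 (A(p) = p*p**2 = p**3)
(A(-9)/N)/(317 + z(T)) = ((-9)**3/(-39))/(317 - 5) = -729*(-1/39)/312 = (243/13)*(1/312) = 81/1352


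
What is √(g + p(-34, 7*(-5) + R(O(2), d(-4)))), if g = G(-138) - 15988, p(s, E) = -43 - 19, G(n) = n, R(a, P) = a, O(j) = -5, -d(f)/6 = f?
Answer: 2*I*√4047 ≈ 127.23*I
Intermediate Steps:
d(f) = -6*f
p(s, E) = -62
g = -16126 (g = -138 - 15988 = -16126)
√(g + p(-34, 7*(-5) + R(O(2), d(-4)))) = √(-16126 - 62) = √(-16188) = 2*I*√4047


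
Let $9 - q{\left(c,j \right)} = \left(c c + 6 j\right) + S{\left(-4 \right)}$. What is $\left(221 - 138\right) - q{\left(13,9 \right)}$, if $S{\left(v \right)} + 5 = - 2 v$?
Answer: $300$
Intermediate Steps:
$S{\left(v \right)} = -5 - 2 v$
$q{\left(c,j \right)} = 6 - c^{2} - 6 j$ ($q{\left(c,j \right)} = 9 - \left(\left(c c + 6 j\right) - -3\right) = 9 - \left(\left(c^{2} + 6 j\right) + \left(-5 + 8\right)\right) = 9 - \left(\left(c^{2} + 6 j\right) + 3\right) = 9 - \left(3 + c^{2} + 6 j\right) = 6 - c^{2} - 6 j$)
$\left(221 - 138\right) - q{\left(13,9 \right)} = \left(221 - 138\right) - \left(6 - 13^{2} - 54\right) = 83 - \left(6 - 169 - 54\right) = 83 - -217 = 83 + 217 = 300$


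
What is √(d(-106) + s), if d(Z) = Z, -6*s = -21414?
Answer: √3463 ≈ 58.847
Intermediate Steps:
s = 3569 (s = -⅙*(-21414) = 3569)
√(d(-106) + s) = √(-106 + 3569) = √3463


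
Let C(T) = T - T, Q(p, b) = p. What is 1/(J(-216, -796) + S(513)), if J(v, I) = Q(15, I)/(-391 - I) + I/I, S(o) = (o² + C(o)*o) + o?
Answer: 27/7119442 ≈ 3.7924e-6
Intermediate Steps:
C(T) = 0
S(o) = o + o² (S(o) = (o² + 0*o) + o = (o² + 0) + o = o² + o = o + o²)
J(v, I) = 1 + 15/(-391 - I) (J(v, I) = 15/(-391 - I) + I/I = 15/(-391 - I) + 1 = 1 + 15/(-391 - I))
1/(J(-216, -796) + S(513)) = 1/((376 - 796)/(391 - 796) + 513*(1 + 513)) = 1/(-420/(-405) + 513*514) = 1/(-1/405*(-420) + 263682) = 1/(28/27 + 263682) = 1/(7119442/27) = 27/7119442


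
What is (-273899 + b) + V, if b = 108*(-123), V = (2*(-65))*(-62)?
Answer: -279123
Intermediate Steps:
V = 8060 (V = -130*(-62) = 8060)
b = -13284
(-273899 + b) + V = (-273899 - 13284) + 8060 = -287183 + 8060 = -279123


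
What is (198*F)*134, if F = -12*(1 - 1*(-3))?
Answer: -1273536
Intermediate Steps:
F = -48 (F = -12*(1 + 3) = -12*4 = -48)
(198*F)*134 = (198*(-48))*134 = -9504*134 = -1273536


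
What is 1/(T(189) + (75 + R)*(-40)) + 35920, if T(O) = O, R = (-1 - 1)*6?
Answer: 83729519/2331 ≈ 35920.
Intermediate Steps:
R = -12 (R = -2*6 = -12)
1/(T(189) + (75 + R)*(-40)) + 35920 = 1/(189 + (75 - 12)*(-40)) + 35920 = 1/(189 + 63*(-40)) + 35920 = 1/(189 - 2520) + 35920 = 1/(-2331) + 35920 = -1/2331 + 35920 = 83729519/2331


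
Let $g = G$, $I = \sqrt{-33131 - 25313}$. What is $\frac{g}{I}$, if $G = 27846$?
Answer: $- \frac{13923 i \sqrt{14611}}{14611} \approx - 115.18 i$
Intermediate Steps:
$I = 2 i \sqrt{14611}$ ($I = \sqrt{-58444} = 2 i \sqrt{14611} \approx 241.75 i$)
$g = 27846$
$\frac{g}{I} = \frac{27846}{2 i \sqrt{14611}} = 27846 \left(- \frac{i \sqrt{14611}}{29222}\right) = - \frac{13923 i \sqrt{14611}}{14611}$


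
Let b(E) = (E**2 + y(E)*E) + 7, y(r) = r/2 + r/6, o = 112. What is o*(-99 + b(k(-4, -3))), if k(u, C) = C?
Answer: -8624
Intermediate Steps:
y(r) = 2*r/3 (y(r) = r*(1/2) + r*(1/6) = r/2 + r/6 = 2*r/3)
b(E) = 7 + 5*E**2/3 (b(E) = (E**2 + (2*E/3)*E) + 7 = (E**2 + 2*E**2/3) + 7 = 5*E**2/3 + 7 = 7 + 5*E**2/3)
o*(-99 + b(k(-4, -3))) = 112*(-99 + (7 + (5/3)*(-3)**2)) = 112*(-99 + (7 + (5/3)*9)) = 112*(-99 + (7 + 15)) = 112*(-99 + 22) = 112*(-77) = -8624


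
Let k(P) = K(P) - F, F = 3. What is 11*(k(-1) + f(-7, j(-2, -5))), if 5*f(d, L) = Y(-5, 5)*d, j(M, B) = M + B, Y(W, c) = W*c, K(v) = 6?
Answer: 418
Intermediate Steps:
j(M, B) = B + M
f(d, L) = -5*d (f(d, L) = ((-5*5)*d)/5 = (-25*d)/5 = -5*d)
k(P) = 3 (k(P) = 6 - 1*3 = 6 - 3 = 3)
11*(k(-1) + f(-7, j(-2, -5))) = 11*(3 - 5*(-7)) = 11*(3 + 35) = 11*38 = 418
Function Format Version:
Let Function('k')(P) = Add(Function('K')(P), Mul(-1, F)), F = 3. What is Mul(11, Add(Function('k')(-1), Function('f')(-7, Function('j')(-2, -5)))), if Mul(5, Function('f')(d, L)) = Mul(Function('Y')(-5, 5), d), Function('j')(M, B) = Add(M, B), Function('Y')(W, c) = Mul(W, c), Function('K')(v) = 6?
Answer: 418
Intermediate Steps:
Function('j')(M, B) = Add(B, M)
Function('f')(d, L) = Mul(-5, d) (Function('f')(d, L) = Mul(Rational(1, 5), Mul(Mul(-5, 5), d)) = Mul(Rational(1, 5), Mul(-25, d)) = Mul(-5, d))
Function('k')(P) = 3 (Function('k')(P) = Add(6, Mul(-1, 3)) = Add(6, -3) = 3)
Mul(11, Add(Function('k')(-1), Function('f')(-7, Function('j')(-2, -5)))) = Mul(11, Add(3, Mul(-5, -7))) = Mul(11, Add(3, 35)) = Mul(11, 38) = 418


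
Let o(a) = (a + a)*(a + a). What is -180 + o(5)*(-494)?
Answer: -49580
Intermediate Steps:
o(a) = 4*a**2 (o(a) = (2*a)*(2*a) = 4*a**2)
-180 + o(5)*(-494) = -180 + (4*5**2)*(-494) = -180 + (4*25)*(-494) = -180 + 100*(-494) = -180 - 49400 = -49580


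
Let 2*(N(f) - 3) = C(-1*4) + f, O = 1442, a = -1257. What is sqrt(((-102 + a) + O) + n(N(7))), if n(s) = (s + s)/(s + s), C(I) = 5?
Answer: 2*sqrt(21) ≈ 9.1651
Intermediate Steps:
N(f) = 11/2 + f/2 (N(f) = 3 + (5 + f)/2 = 3 + (5/2 + f/2) = 11/2 + f/2)
n(s) = 1 (n(s) = (2*s)/((2*s)) = (2*s)*(1/(2*s)) = 1)
sqrt(((-102 + a) + O) + n(N(7))) = sqrt(((-102 - 1257) + 1442) + 1) = sqrt((-1359 + 1442) + 1) = sqrt(83 + 1) = sqrt(84) = 2*sqrt(21)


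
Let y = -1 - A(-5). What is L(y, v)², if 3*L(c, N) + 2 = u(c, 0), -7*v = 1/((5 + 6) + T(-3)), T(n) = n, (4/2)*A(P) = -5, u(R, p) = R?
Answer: 1/36 ≈ 0.027778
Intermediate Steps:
A(P) = -5/2 (A(P) = (½)*(-5) = -5/2)
y = 3/2 (y = -1 - 1*(-5/2) = -1 + 5/2 = 3/2 ≈ 1.5000)
v = -1/56 (v = -1/(7*((5 + 6) - 3)) = -1/(7*(11 - 3)) = -⅐/8 = -⅐*⅛ = -1/56 ≈ -0.017857)
L(c, N) = -⅔ + c/3
L(y, v)² = (-⅔ + (⅓)*(3/2))² = (-⅔ + ½)² = (-⅙)² = 1/36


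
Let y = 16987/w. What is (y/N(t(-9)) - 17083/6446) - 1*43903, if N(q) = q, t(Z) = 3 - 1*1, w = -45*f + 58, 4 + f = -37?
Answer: -24478379921/557579 ≈ -43901.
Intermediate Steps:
f = -41 (f = -4 - 37 = -41)
w = 1903 (w = -45*(-41) + 58 = 1845 + 58 = 1903)
t(Z) = 2 (t(Z) = 3 - 1 = 2)
y = 16987/1903 ≈ 8.9264
(y/N(t(-9)) - 17083/6446) - 1*43903 = ((16987/1903)/2 - 17083/6446) - 1*43903 = ((16987/1903)*(1/2) - 17083*1/6446) - 43903 = (16987/3806 - 1553/586) - 43903 = 1010916/557579 - 43903 = -24478379921/557579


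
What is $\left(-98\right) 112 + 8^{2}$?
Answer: $-10912$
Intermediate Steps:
$\left(-98\right) 112 + 8^{2} = -10976 + 64 = -10912$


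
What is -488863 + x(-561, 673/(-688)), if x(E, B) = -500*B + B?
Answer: -336001917/688 ≈ -4.8838e+5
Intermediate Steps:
x(E, B) = -499*B
-488863 + x(-561, 673/(-688)) = -488863 - 335827/(-688) = -488863 - 335827*(-1)/688 = -488863 - 499*(-673/688) = -488863 + 335827/688 = -336001917/688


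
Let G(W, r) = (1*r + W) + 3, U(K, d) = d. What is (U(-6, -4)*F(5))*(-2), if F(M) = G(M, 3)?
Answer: 88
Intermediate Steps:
G(W, r) = 3 + W + r (G(W, r) = (r + W) + 3 = (W + r) + 3 = 3 + W + r)
F(M) = 6 + M (F(M) = 3 + M + 3 = 6 + M)
(U(-6, -4)*F(5))*(-2) = -4*(6 + 5)*(-2) = -4*11*(-2) = -44*(-2) = 88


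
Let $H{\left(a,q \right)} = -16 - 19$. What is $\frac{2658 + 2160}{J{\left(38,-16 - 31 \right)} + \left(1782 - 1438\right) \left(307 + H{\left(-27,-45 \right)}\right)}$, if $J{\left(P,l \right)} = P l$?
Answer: $\frac{803}{15297} \approx 0.052494$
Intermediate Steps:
$H{\left(a,q \right)} = -35$ ($H{\left(a,q \right)} = -16 - 19 = -35$)
$\frac{2658 + 2160}{J{\left(38,-16 - 31 \right)} + \left(1782 - 1438\right) \left(307 + H{\left(-27,-45 \right)}\right)} = \frac{2658 + 2160}{38 \left(-16 - 31\right) + \left(1782 - 1438\right) \left(307 - 35\right)} = \frac{4818}{38 \left(-16 - 31\right) + 344 \cdot 272} = \frac{4818}{38 \left(-47\right) + 93568} = \frac{4818}{-1786 + 93568} = \frac{4818}{91782} = 4818 \cdot \frac{1}{91782} = \frac{803}{15297}$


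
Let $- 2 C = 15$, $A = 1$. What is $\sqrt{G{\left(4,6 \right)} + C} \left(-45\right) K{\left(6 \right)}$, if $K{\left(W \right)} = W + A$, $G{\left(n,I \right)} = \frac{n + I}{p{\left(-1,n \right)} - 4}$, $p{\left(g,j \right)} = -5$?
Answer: $- \frac{105 i \sqrt{310}}{2} \approx - 924.36 i$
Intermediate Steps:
$C = - \frac{15}{2}$ ($C = \left(- \frac{1}{2}\right) 15 = - \frac{15}{2} \approx -7.5$)
$G{\left(n,I \right)} = - \frac{I}{9} - \frac{n}{9}$ ($G{\left(n,I \right)} = \frac{n + I}{-5 - 4} = \frac{I + n}{-9} = \left(I + n\right) \left(- \frac{1}{9}\right) = - \frac{I}{9} - \frac{n}{9}$)
$K{\left(W \right)} = 1 + W$ ($K{\left(W \right)} = W + 1 = 1 + W$)
$\sqrt{G{\left(4,6 \right)} + C} \left(-45\right) K{\left(6 \right)} = \sqrt{\left(\left(- \frac{1}{9}\right) 6 - \frac{4}{9}\right) - \frac{15}{2}} \left(-45\right) \left(1 + 6\right) = \sqrt{\left(- \frac{2}{3} - \frac{4}{9}\right) - \frac{15}{2}} \left(-45\right) 7 = \sqrt{- \frac{10}{9} - \frac{15}{2}} \left(-45\right) 7 = \sqrt{- \frac{155}{18}} \left(-45\right) 7 = \frac{i \sqrt{310}}{6} \left(-45\right) 7 = - \frac{15 i \sqrt{310}}{2} \cdot 7 = - \frac{105 i \sqrt{310}}{2}$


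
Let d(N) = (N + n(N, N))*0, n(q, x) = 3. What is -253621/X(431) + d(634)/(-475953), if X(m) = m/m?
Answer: -253621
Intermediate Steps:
X(m) = 1
d(N) = 0 (d(N) = (N + 3)*0 = (3 + N)*0 = 0)
-253621/X(431) + d(634)/(-475953) = -253621/1 + 0/(-475953) = -253621*1 + 0*(-1/475953) = -253621 + 0 = -253621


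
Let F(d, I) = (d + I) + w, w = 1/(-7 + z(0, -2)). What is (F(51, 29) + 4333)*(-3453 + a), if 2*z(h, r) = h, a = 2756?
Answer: -21530330/7 ≈ -3.0758e+6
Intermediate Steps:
z(h, r) = h/2
w = -1/7 (w = 1/(-7 + (1/2)*0) = 1/(-7 + 0) = 1/(-7) = -1/7 ≈ -0.14286)
F(d, I) = -1/7 + I + d (F(d, I) = (d + I) - 1/7 = (I + d) - 1/7 = -1/7 + I + d)
(F(51, 29) + 4333)*(-3453 + a) = ((-1/7 + 29 + 51) + 4333)*(-3453 + 2756) = (559/7 + 4333)*(-697) = (30890/7)*(-697) = -21530330/7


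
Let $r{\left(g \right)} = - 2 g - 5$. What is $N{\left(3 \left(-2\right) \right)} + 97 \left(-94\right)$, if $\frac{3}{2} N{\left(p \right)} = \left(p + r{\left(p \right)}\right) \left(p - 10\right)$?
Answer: $- \frac{27386}{3} \approx -9128.7$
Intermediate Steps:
$r{\left(g \right)} = -5 - 2 g$
$N{\left(p \right)} = \frac{2 \left(-10 + p\right) \left(-5 - p\right)}{3}$ ($N{\left(p \right)} = \frac{2 \left(p - \left(5 + 2 p\right)\right) \left(p - 10\right)}{3} = \frac{2 \left(-5 - p\right) \left(-10 + p\right)}{3} = \frac{2 \left(-10 + p\right) \left(-5 - p\right)}{3}$)
$N{\left(3 \left(-2\right) \right)} + 97 \left(-94\right) = \left(\frac{100}{3} - \frac{2 \left(3 \left(-2\right)\right)^{2}}{3} + \frac{10 \cdot 3 \left(-2\right)}{3}\right) + 97 \left(-94\right) = \left(\frac{100}{3} - \frac{2 \left(-6\right)^{2}}{3} + \frac{10}{3} \left(-6\right)\right) - 9118 = \left(\frac{100}{3} - 24 - 20\right) - 9118 = - \frac{32}{3} - 9118 = - \frac{27386}{3}$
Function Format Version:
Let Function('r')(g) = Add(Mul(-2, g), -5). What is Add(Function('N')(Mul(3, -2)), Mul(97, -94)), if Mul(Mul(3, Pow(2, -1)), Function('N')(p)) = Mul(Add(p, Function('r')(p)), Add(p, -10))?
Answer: Rational(-27386, 3) ≈ -9128.7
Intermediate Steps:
Function('r')(g) = Add(-5, Mul(-2, g))
Function('N')(p) = Mul(Rational(2, 3), Add(-10, p), Add(-5, Mul(-1, p))) (Function('N')(p) = Mul(Rational(2, 3), Mul(Add(p, Add(-5, Mul(-2, p))), Add(p, -10))) = Mul(Rational(2, 3), Mul(Add(-5, Mul(-1, p)), Add(-10, p))) = Mul(Rational(2, 3), Mul(Add(-10, p), Add(-5, Mul(-1, p)))) = Mul(Rational(2, 3), Add(-10, p), Add(-5, Mul(-1, p))))
Add(Function('N')(Mul(3, -2)), Mul(97, -94)) = Add(Add(Rational(100, 3), Mul(Rational(-2, 3), Pow(Mul(3, -2), 2)), Mul(Rational(10, 3), Mul(3, -2))), Mul(97, -94)) = Add(Add(Rational(100, 3), Mul(Rational(-2, 3), Pow(-6, 2)), Mul(Rational(10, 3), -6)), -9118) = Add(Add(Rational(100, 3), Mul(Rational(-2, 3), 36), -20), -9118) = Add(Add(Rational(100, 3), -24, -20), -9118) = Add(Rational(-32, 3), -9118) = Rational(-27386, 3)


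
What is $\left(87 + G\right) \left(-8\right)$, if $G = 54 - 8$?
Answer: $-1064$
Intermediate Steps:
$G = 46$ ($G = 54 - 8 = 46$)
$\left(87 + G\right) \left(-8\right) = \left(87 + 46\right) \left(-8\right) = 133 \left(-8\right) = -1064$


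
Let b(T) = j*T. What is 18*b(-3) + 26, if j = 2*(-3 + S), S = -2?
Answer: 566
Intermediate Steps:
j = -10 (j = 2*(-3 - 2) = 2*(-5) = -10)
b(T) = -10*T
18*b(-3) + 26 = 18*(-10*(-3)) + 26 = 18*30 + 26 = 540 + 26 = 566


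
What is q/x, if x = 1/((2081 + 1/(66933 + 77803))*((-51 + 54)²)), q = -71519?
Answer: -193870883990007/144736 ≈ -1.3395e+9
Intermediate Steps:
x = 144736/2710760553 (x = 1/((2081 + 1/144736)*(3²)) = 1/((2081 + 1/144736)*9) = (⅑)/(301195617/144736) = (144736/301195617)*(⅑) = 144736/2710760553 ≈ 5.3393e-5)
q/x = -71519/144736/2710760553 = -71519*2710760553/144736 = -193870883990007/144736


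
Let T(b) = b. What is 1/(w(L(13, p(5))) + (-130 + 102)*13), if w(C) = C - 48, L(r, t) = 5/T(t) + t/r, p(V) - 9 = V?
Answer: -182/74723 ≈ -0.0024357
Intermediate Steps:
p(V) = 9 + V
L(r, t) = 5/t + t/r
w(C) = -48 + C
1/(w(L(13, p(5))) + (-130 + 102)*13) = 1/((-48 + (5/(9 + 5) + (9 + 5)/13)) + (-130 + 102)*13) = 1/((-48 + (5/14 + 14*(1/13))) - 28*13) = 1/((-48 + (5*(1/14) + 14/13)) - 364) = 1/((-48 + (5/14 + 14/13)) - 364) = 1/((-48 + 261/182) - 364) = 1/(-8475/182 - 364) = 1/(-74723/182) = -182/74723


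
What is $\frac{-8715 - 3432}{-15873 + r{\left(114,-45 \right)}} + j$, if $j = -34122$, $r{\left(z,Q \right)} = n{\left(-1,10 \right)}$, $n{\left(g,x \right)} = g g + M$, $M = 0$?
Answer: $- \frac{541572237}{15872} \approx -34121.0$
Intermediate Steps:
$n{\left(g,x \right)} = g^{2}$ ($n{\left(g,x \right)} = g g + 0 = g^{2} + 0 = g^{2}$)
$r{\left(z,Q \right)} = 1$ ($r{\left(z,Q \right)} = \left(-1\right)^{2} = 1$)
$\frac{-8715 - 3432}{-15873 + r{\left(114,-45 \right)}} + j = \frac{-8715 - 3432}{-15873 + 1} - 34122 = - \frac{12147}{-15872} - 34122 = \left(-12147\right) \left(- \frac{1}{15872}\right) - 34122 = \frac{12147}{15872} - 34122 = - \frac{541572237}{15872}$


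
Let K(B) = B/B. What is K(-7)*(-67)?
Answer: -67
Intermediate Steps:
K(B) = 1
K(-7)*(-67) = 1*(-67) = -67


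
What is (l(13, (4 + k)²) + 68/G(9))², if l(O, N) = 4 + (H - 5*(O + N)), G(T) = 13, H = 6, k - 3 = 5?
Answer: 100140049/169 ≈ 5.9255e+5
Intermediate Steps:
k = 8 (k = 3 + 5 = 8)
l(O, N) = 10 - 5*N - 5*O (l(O, N) = 4 + (6 - 5*(O + N)) = 4 + (6 - 5*(N + O)) = 4 + (6 + (-5*N - 5*O)) = 4 + (6 - 5*N - 5*O) = 10 - 5*N - 5*O)
(l(13, (4 + k)²) + 68/G(9))² = ((10 - 5*(4 + 8)² - 5*13) + 68/13)² = ((10 - 5*12² - 65) + 68*(1/13))² = ((10 - 5*144 - 65) + 68/13)² = ((10 - 720 - 65) + 68/13)² = (-775 + 68/13)² = (-10007/13)² = 100140049/169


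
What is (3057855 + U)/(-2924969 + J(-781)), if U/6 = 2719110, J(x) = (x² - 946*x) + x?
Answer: -19372515/1576963 ≈ -12.285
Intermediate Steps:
J(x) = x² - 945*x
U = 16314660 (U = 6*2719110 = 16314660)
(3057855 + U)/(-2924969 + J(-781)) = (3057855 + 16314660)/(-2924969 - 781*(-945 - 781)) = 19372515/(-2924969 - 781*(-1726)) = 19372515/(-2924969 + 1348006) = 19372515/(-1576963) = 19372515*(-1/1576963) = -19372515/1576963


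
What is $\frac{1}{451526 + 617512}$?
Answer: $\frac{1}{1069038} \approx 9.3542 \cdot 10^{-7}$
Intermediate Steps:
$\frac{1}{451526 + 617512} = \frac{1}{1069038}$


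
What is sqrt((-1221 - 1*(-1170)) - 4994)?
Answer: I*sqrt(5045) ≈ 71.028*I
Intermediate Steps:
sqrt((-1221 - 1*(-1170)) - 4994) = sqrt((-1221 + 1170) - 4994) = sqrt(-51 - 4994) = sqrt(-5045) = I*sqrt(5045)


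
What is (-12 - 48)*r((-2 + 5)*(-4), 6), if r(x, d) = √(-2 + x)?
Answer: -60*I*√14 ≈ -224.5*I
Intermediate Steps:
(-12 - 48)*r((-2 + 5)*(-4), 6) = (-12 - 48)*√(-2 + (-2 + 5)*(-4)) = -60*√(-2 + 3*(-4)) = -60*√(-2 - 12) = -60*I*√14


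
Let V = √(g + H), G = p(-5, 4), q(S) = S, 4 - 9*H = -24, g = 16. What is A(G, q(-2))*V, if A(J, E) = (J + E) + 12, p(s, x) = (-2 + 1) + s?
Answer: 8*√43/3 ≈ 17.487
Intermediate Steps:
p(s, x) = -1 + s
H = 28/9 (H = 4/9 - ⅑*(-24) = 4/9 + 8/3 = 28/9 ≈ 3.1111)
G = -6 (G = -1 - 5 = -6)
V = 2*√43/3 (V = √(16 + 28/9) = √(172/9) = 2*√43/3 ≈ 4.3716)
A(J, E) = 12 + E + J (A(J, E) = (E + J) + 12 = 12 + E + J)
A(G, q(-2))*V = (12 - 2 - 6)*(2*√43/3) = 4*(2*√43/3) = 8*√43/3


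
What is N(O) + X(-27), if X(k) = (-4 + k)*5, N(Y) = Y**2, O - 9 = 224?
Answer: 54134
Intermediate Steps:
O = 233 (O = 9 + 224 = 233)
X(k) = -20 + 5*k
N(O) + X(-27) = 233**2 + (-20 + 5*(-27)) = 54289 + (-20 - 135) = 54289 - 155 = 54134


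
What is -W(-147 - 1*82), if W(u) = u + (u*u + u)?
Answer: -51983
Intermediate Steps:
W(u) = u**2 + 2*u (W(u) = u + (u**2 + u) = u + (u + u**2) = u**2 + 2*u)
-W(-147 - 1*82) = -(-147 - 1*82)*(2 + (-147 - 1*82)) = -(-147 - 82)*(2 + (-147 - 82)) = -(-229)*(2 - 229) = -(-229)*(-227) = -1*51983 = -51983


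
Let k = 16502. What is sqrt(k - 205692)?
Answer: I*sqrt(189190) ≈ 434.96*I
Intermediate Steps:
sqrt(k - 205692) = sqrt(16502 - 205692) = sqrt(-189190) = I*sqrt(189190)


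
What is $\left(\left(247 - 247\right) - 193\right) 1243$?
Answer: $-239899$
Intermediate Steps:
$\left(\left(247 - 247\right) - 193\right) 1243 = \left(0 - 193\right) 1243 = \left(-193\right) 1243 = -239899$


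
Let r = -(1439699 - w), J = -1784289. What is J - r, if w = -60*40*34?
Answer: -262990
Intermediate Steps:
w = -81600 (w = -2400*34 = -81600)
r = -1521299 (r = -(1439699 - 1*(-81600)) = -(1439699 + 81600) = -1*1521299 = -1521299)
J - r = -1784289 - 1*(-1521299) = -1784289 + 1521299 = -262990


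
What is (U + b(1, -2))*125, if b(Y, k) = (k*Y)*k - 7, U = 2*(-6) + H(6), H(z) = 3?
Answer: -1500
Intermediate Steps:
U = -9 (U = 2*(-6) + 3 = -12 + 3 = -9)
b(Y, k) = -7 + Y*k² (b(Y, k) = (Y*k)*k - 7 = Y*k² - 7 = -7 + Y*k²)
(U + b(1, -2))*125 = (-9 + (-7 + 1*(-2)²))*125 = (-9 + (-7 + 1*4))*125 = (-9 + (-7 + 4))*125 = (-9 - 3)*125 = -12*125 = -1500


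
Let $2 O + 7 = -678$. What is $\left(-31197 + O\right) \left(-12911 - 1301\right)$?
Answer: $448239374$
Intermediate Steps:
$O = - \frac{685}{2}$ ($O = - \frac{7}{2} + \frac{1}{2} \left(-678\right) = - \frac{7}{2} - 339 = - \frac{685}{2} \approx -342.5$)
$\left(-31197 + O\right) \left(-12911 - 1301\right) = \left(-31197 - \frac{685}{2}\right) \left(-12911 - 1301\right) = \left(- \frac{63079}{2}\right) \left(-14212\right) = 448239374$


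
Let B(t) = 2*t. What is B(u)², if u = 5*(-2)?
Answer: 400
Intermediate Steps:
u = -10
B(u)² = (2*(-10))² = (-20)² = 400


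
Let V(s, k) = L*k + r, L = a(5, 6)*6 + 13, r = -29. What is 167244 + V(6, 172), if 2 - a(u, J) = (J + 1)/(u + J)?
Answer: 1879441/11 ≈ 1.7086e+5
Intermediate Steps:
a(u, J) = 2 - (1 + J)/(J + u) (a(u, J) = 2 - (J + 1)/(u + J) = 2 - (1 + J)/(J + u))
L = 233/11 (L = ((-1 + 6 + 2*5)/(6 + 5))*6 + 13 = ((-1 + 6 + 10)/11)*6 + 13 = ((1/11)*15)*6 + 13 = (15/11)*6 + 13 = 90/11 + 13 = 233/11 ≈ 21.182)
V(s, k) = -29 + 233*k/11 (V(s, k) = 233*k/11 - 29 = -29 + 233*k/11)
167244 + V(6, 172) = 167244 + (-29 + (233/11)*172) = 167244 + (-29 + 40076/11) = 167244 + 39757/11 = 1879441/11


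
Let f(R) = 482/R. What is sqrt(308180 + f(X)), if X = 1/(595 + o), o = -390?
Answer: sqrt(406990) ≈ 637.96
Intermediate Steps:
X = 1/205 (X = 1/(595 - 390) = 1/205 ≈ 0.0048781)
sqrt(308180 + f(X)) = sqrt(308180 + 482/(1/205)) = sqrt(308180 + 482*205) = sqrt(308180 + 98810) = sqrt(406990)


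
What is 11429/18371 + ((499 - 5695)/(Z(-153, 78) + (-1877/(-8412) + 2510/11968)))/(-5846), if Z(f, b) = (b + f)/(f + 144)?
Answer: 4285975766620735/5923842354385081 ≈ 0.72351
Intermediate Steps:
Z(f, b) = (b + f)/(144 + f)
11429/18371 + ((499 - 5695)/(Z(-153, 78) + (-1877/(-8412) + 2510/11968)))/(-5846) = 11429/18371 + ((499 - 5695)/((78 - 153)/(144 - 153) + (-1877/(-8412) + 2510/11968)))/(-5846) = 11429*(1/18371) - 5196/(-75/(-9) + (-1877*(-1/8412) + 2510*(1/11968)))*(-1/5846) = 11429/18371 - 5196/(-1/9*(-75) + (1877/8412 + 1255/5984))*(-1/5846) = 11429/18371 - 5196/(25/3 + 5447257/12584352)*(-1/5846) = 11429/18371 - 5196/110316857/12584352*(-1/5846) = 11429/18371 - 5196*12584352/110316857*(-1/5846) = 11429/18371 - 65388292992/110316857*(-1/5846) = 11429/18371 + 32694146496/322456173011 = 4285975766620735/5923842354385081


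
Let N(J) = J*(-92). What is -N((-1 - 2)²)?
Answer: 828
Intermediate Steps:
N(J) = -92*J
-N((-1 - 2)²) = -(-92)*(-1 - 2)² = -(-92)*(-3)² = -(-92)*9 = -1*(-828) = 828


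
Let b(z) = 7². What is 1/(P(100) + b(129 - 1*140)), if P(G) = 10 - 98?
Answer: -1/39 ≈ -0.025641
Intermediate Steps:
P(G) = -88
b(z) = 49
1/(P(100) + b(129 - 1*140)) = 1/(-88 + 49) = 1/(-39) = -1/39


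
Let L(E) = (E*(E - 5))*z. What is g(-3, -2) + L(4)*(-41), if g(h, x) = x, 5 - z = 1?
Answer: 654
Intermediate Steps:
z = 4 (z = 5 - 1*1 = 5 - 1 = 4)
L(E) = 4*E*(-5 + E) (L(E) = (E*(E - 5))*4 = (E*(-5 + E))*4 = 4*E*(-5 + E))
g(-3, -2) + L(4)*(-41) = -2 + (4*4*(-5 + 4))*(-41) = -2 + (4*4*(-1))*(-41) = -2 - 16*(-41) = -2 + 656 = 654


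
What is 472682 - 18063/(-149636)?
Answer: 70730261815/149636 ≈ 4.7268e+5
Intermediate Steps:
472682 - 18063/(-149636) = 472682 - 18063*(-1/149636) = 472682 + 18063/149636 = 70730261815/149636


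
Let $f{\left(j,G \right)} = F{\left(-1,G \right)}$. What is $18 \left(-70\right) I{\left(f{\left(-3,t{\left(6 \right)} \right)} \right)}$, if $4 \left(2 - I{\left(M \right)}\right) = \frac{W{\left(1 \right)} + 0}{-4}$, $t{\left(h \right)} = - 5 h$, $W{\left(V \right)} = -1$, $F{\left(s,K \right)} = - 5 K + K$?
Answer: $- \frac{9765}{4} \approx -2441.3$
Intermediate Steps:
$F{\left(s,K \right)} = - 4 K$
$f{\left(j,G \right)} = - 4 G$
$I{\left(M \right)} = \frac{31}{16}$ ($I{\left(M \right)} = 2 - \frac{\left(-1 + 0\right) \frac{1}{-4}}{4} = 2 - \frac{\left(-1\right) \left(- \frac{1}{4}\right)}{4} = 2 - \frac{1}{16} = \frac{31}{16}$)
$18 \left(-70\right) I{\left(f{\left(-3,t{\left(6 \right)} \right)} \right)} = 18 \left(-70\right) \frac{31}{16} = \left(-1260\right) \frac{31}{16} = - \frac{9765}{4}$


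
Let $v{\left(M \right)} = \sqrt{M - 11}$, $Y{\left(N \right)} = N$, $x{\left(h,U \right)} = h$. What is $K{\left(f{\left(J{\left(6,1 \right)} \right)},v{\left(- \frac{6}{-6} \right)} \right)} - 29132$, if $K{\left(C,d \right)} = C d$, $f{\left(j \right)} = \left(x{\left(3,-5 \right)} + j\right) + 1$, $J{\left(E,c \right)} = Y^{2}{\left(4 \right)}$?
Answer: $-29132 + 20 i \sqrt{10} \approx -29132.0 + 63.246 i$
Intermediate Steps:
$J{\left(E,c \right)} = 16$ ($J{\left(E,c \right)} = 4^{2} = 16$)
$f{\left(j \right)} = 4 + j$ ($f{\left(j \right)} = \left(3 + j\right) + 1 = 4 + j$)
$v{\left(M \right)} = \sqrt{-11 + M}$
$K{\left(f{\left(J{\left(6,1 \right)} \right)},v{\left(- \frac{6}{-6} \right)} \right)} - 29132 = \left(4 + 16\right) \sqrt{-11 - \frac{6}{-6}} - 29132 = 20 \sqrt{-11 - -1} - 29132 = 20 \sqrt{-11 + 1} - 29132 = 20 \sqrt{-10} - 29132 = 20 i \sqrt{10} - 29132 = -29132 + 20 i \sqrt{10}$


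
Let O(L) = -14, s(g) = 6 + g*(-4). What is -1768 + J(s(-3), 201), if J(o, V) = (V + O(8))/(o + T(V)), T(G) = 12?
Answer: -52853/30 ≈ -1761.8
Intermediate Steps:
s(g) = 6 - 4*g
J(o, V) = (-14 + V)/(12 + o) (J(o, V) = (V - 14)/(o + 12) = (-14 + V)/(12 + o))
-1768 + J(s(-3), 201) = -1768 + (-14 + 201)/(12 + (6 - 4*(-3))) = -1768 + 187/(12 + (6 + 12)) = -1768 + 187/(12 + 18) = -1768 + 187/30 = -52853/30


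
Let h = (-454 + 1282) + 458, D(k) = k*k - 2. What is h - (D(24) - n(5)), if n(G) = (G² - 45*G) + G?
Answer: 517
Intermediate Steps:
D(k) = -2 + k² (D(k) = k² - 2 = -2 + k²)
n(G) = G² - 44*G
h = 1286 (h = 828 + 458 = 1286)
h - (D(24) - n(5)) = 1286 - ((-2 + 24²) - 5*(-44 + 5)) = 1286 - ((-2 + 576) - 5*(-39)) = 1286 - (574 - 1*(-195)) = 1286 - (574 + 195) = 1286 - 1*769 = 1286 - 769 = 517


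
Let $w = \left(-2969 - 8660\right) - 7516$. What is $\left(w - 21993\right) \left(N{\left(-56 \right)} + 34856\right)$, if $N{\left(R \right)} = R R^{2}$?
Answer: $5790584880$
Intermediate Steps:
$w = -19145$ ($w = -11629 - 7516 = -19145$)
$N{\left(R \right)} = R^{3}$
$\left(w - 21993\right) \left(N{\left(-56 \right)} + 34856\right) = \left(-19145 - 21993\right) \left(\left(-56\right)^{3} + 34856\right) = \left(-19145 - 21993\right) \left(-175616 + 34856\right) = \left(-19145 - 21993\right) \left(-140760\right) = \left(-41138\right) \left(-140760\right) = 5790584880$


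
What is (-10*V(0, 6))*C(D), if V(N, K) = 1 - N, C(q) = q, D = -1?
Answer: 10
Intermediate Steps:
(-10*V(0, 6))*C(D) = -10*(1 - 1*0)*(-1) = -10*(1 + 0)*(-1) = -10*1*(-1) = -10*(-1) = 10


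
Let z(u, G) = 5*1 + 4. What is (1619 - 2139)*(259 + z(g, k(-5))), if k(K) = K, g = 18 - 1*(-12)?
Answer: -139360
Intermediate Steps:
g = 30 (g = 18 + 12 = 30)
z(u, G) = 9 (z(u, G) = 5 + 4 = 9)
(1619 - 2139)*(259 + z(g, k(-5))) = (1619 - 2139)*(259 + 9) = -520*268 = -139360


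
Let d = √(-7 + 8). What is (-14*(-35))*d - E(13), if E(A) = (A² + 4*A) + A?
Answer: 256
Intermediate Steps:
d = 1 (d = √1 = 1)
E(A) = A² + 5*A
(-14*(-35))*d - E(13) = -14*(-35)*1 - 13*(5 + 13) = 490*1 - 13*18 = 490 - 1*234 = 490 - 234 = 256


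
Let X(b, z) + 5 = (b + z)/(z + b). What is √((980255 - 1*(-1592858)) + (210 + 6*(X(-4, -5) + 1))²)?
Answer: √2609977 ≈ 1615.5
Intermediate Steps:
X(b, z) = -4 (X(b, z) = -5 + (b + z)/(z + b) = -5 + (b + z)/(b + z) = -5 + 1 = -4)
√((980255 - 1*(-1592858)) + (210 + 6*(X(-4, -5) + 1))²) = √((980255 - 1*(-1592858)) + (210 + 6*(-4 + 1))²) = √((980255 + 1592858) + (210 + 6*(-3))²) = √(2573113 + (210 - 18)²) = √(2573113 + 192²) = √(2573113 + 36864) = √2609977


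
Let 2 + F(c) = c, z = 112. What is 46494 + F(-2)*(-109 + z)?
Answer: 46482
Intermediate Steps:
F(c) = -2 + c
46494 + F(-2)*(-109 + z) = 46494 + (-2 - 2)*(-109 + 112) = 46494 - 4*3 = 46494 - 12 = 46482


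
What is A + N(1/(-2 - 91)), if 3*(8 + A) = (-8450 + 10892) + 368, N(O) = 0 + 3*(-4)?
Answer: 2750/3 ≈ 916.67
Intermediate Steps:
N(O) = -12 (N(O) = 0 - 12 = -12)
A = 2786/3 (A = -8 + ((-8450 + 10892) + 368)/3 = -8 + (2442 + 368)/3 = -8 + (⅓)*2810 = -8 + 2810/3 = 2786/3 ≈ 928.67)
A + N(1/(-2 - 91)) = 2786/3 - 12 = 2750/3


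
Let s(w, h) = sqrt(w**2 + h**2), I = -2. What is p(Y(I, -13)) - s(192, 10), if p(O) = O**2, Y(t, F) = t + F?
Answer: 225 - 2*sqrt(9241) ≈ 32.740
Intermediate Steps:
s(w, h) = sqrt(h**2 + w**2)
Y(t, F) = F + t
p(Y(I, -13)) - s(192, 10) = (-13 - 2)**2 - sqrt(10**2 + 192**2) = (-15)**2 - sqrt(100 + 36864) = 225 - sqrt(36964) = 225 - 2*sqrt(9241)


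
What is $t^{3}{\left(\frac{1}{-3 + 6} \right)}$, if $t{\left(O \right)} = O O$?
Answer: $\frac{1}{729} \approx 0.0013717$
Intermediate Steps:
$t{\left(O \right)} = O^{2}$
$t^{3}{\left(\frac{1}{-3 + 6} \right)} = \left(\left(\frac{1}{-3 + 6}\right)^{2}\right)^{3} = \left(\left(\frac{1}{3}\right)^{2}\right)^{3} = \left(\frac{1}{9}\right)^{3} = \frac{1}{729}$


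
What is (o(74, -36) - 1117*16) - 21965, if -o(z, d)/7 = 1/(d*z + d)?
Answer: -107559893/2700 ≈ -39837.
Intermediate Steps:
o(z, d) = -7/(d + d*z) (o(z, d) = -7/(d*z + d) = -7/(d + d*z))
(o(74, -36) - 1117*16) - 21965 = (-7/(-36*(1 + 74)) - 1117*16) - 21965 = (-7*(-1/36)/75 - 17872) - 21965 = (-7*(-1/36)*1/75 - 17872) - 21965 = (7/2700 - 17872) - 21965 = -48254393/2700 - 21965 = -107559893/2700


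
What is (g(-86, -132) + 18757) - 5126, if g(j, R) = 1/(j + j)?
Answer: 2344531/172 ≈ 13631.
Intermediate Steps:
g(j, R) = 1/(2*j)
(g(-86, -132) + 18757) - 5126 = ((1/2)/(-86) + 18757) - 5126 = ((1/2)*(-1/86) + 18757) - 5126 = (-1/172 + 18757) - 5126 = 3226203/172 - 5126 = 2344531/172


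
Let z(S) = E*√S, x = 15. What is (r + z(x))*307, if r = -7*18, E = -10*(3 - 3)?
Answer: -38682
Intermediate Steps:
E = 0 (E = -10*0 = -2*0 = 0)
z(S) = 0 (z(S) = 0*√S = 0)
r = -126
(r + z(x))*307 = (-126 + 0)*307 = -126*307 = -38682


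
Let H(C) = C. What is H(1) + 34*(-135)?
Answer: -4589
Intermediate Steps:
H(1) + 34*(-135) = 1 + 34*(-135) = 1 - 4590 = -4589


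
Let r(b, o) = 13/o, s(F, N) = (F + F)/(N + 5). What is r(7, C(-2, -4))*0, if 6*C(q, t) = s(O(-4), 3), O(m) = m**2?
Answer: 0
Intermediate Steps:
s(F, N) = 2*F/(5 + N) (s(F, N) = (2*F)/(5 + N) = 2*F/(5 + N))
C(q, t) = 2/3 (C(q, t) = (2*(-4)**2/(5 + 3))/6 = (2*16/8)/6 = (2*16*(1/8))/6 = (1/6)*4 = 2/3)
r(7, C(-2, -4))*0 = (13/(2/3))*0 = (13*(3/2))*0 = (39/2)*0 = 0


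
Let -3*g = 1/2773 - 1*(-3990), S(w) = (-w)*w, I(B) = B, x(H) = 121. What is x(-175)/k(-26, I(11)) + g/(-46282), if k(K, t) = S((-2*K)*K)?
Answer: 10088918901533/351889760654016 ≈ 0.028671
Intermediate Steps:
S(w) = -w**2
k(K, t) = -4*K**4 (k(K, t) = -((-2*K)*K)**2 = -(-2*K**2)**2 = -4*K**4)
g = -11064271/8319 (g = -(1/2773 - 1*(-3990))/3 = -(1/2773 + 3990)/3 = -1/3*11064271/2773 = -11064271/8319 ≈ -1330.0)
x(-175)/k(-26, I(11)) + g/(-46282) = 121/((-4*(-26)**4)) - 11064271/8319/(-46282) = 121/((-4*456976)) - 11064271/8319*(-1/46282) = 121/(-1827904) + 11064271/385019958 = 121*(-1/1827904) + 11064271/385019958 = -121/1827904 + 11064271/385019958 = 10088918901533/351889760654016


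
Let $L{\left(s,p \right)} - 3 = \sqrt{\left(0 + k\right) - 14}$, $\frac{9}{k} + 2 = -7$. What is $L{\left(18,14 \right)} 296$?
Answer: $888 + 296 i \sqrt{15} \approx 888.0 + 1146.4 i$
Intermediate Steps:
$k = -1$ ($k = \frac{9}{-2 - 7} = \frac{9}{-9} = 9 \left(- \frac{1}{9}\right) = -1$)
$L{\left(s,p \right)} = 3 + i \sqrt{15}$ ($L{\left(s,p \right)} = 3 + \sqrt{\left(0 - 1\right) - 14} = 3 + \sqrt{-1 - 14} = 3 + \sqrt{-15} = 3 + i \sqrt{15}$)
$L{\left(18,14 \right)} 296 = \left(3 + i \sqrt{15}\right) 296 = 888 + 296 i \sqrt{15}$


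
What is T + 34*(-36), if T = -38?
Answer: -1262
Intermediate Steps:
T + 34*(-36) = -38 + 34*(-36) = -38 - 1224 = -1262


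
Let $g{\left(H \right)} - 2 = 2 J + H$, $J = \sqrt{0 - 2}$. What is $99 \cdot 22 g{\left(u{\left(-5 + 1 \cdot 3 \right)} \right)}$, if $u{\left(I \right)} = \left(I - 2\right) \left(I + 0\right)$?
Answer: $21780 + 4356 i \sqrt{2} \approx 21780.0 + 6160.3 i$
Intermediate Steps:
$J = i \sqrt{2}$ ($J = \sqrt{-2} = i \sqrt{2} \approx 1.4142 i$)
$u{\left(I \right)} = I \left(-2 + I\right)$ ($u{\left(I \right)} = \left(-2 + I\right) I = I \left(-2 + I\right)$)
$g{\left(H \right)} = 2 + H + 2 i \sqrt{2}$ ($g{\left(H \right)} = 2 + \left(2 i \sqrt{2} + H\right) = 2 + \left(H + 2 i \sqrt{2}\right) = 2 + H + 2 i \sqrt{2}$)
$99 \cdot 22 g{\left(u{\left(-5 + 1 \cdot 3 \right)} \right)} = 99 \cdot 22 \left(2 + \left(-5 + 1 \cdot 3\right) \left(-2 + \left(-5 + 1 \cdot 3\right)\right) + 2 i \sqrt{2}\right) = 2178 \left(2 + \left(-5 + 3\right) \left(-2 + \left(-5 + 3\right)\right) + 2 i \sqrt{2}\right) = 2178 \left(2 - 2 \left(-2 - 2\right) + 2 i \sqrt{2}\right) = 2178 \left(2 - -8 + 2 i \sqrt{2}\right) = 2178 \left(2 + 8 + 2 i \sqrt{2}\right) = 2178 \left(10 + 2 i \sqrt{2}\right) = 21780 + 4356 i \sqrt{2}$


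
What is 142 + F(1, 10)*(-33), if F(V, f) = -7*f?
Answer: 2452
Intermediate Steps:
142 + F(1, 10)*(-33) = 142 - 7*10*(-33) = 142 - 70*(-33) = 142 + 2310 = 2452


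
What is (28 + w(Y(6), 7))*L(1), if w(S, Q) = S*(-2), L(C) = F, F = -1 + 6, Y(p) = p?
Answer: 80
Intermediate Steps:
F = 5
L(C) = 5
w(S, Q) = -2*S
(28 + w(Y(6), 7))*L(1) = (28 - 2*6)*5 = (28 - 12)*5 = 16*5 = 80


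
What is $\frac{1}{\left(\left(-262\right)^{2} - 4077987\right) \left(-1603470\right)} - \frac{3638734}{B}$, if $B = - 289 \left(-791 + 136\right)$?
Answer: $- \frac{4678583180651884969}{243390256935930390} \approx -19.223$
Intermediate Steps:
$B = 189295$ ($B = \left(-289\right) \left(-655\right) = 189295$)
$\frac{1}{\left(\left(-262\right)^{2} - 4077987\right) \left(-1603470\right)} - \frac{3638734}{B} = \frac{1}{\left(\left(-262\right)^{2} - 4077987\right) \left(-1603470\right)} - \frac{3638734}{189295} = \frac{1}{68644 - 4077987} \left(- \frac{1}{1603470}\right) - \frac{3638734}{189295} = \frac{1}{-4009343} \left(- \frac{1}{1603470}\right) - \frac{3638734}{189295} = \left(- \frac{1}{4009343}\right) \left(- \frac{1}{1603470}\right) - \frac{3638734}{189295} = \frac{1}{6428861220210} - \frac{3638734}{189295} = - \frac{4678583180651884969}{243390256935930390}$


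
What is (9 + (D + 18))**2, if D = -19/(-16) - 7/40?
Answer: 5022081/6400 ≈ 784.70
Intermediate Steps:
D = 81/80 (D = -19*(-1/16) - 7*1/40 = 19/16 - 7/40 = 81/80 ≈ 1.0125)
(9 + (D + 18))**2 = (9 + (81/80 + 18))**2 = (9 + 1521/80)**2 = (2241/80)**2 = 5022081/6400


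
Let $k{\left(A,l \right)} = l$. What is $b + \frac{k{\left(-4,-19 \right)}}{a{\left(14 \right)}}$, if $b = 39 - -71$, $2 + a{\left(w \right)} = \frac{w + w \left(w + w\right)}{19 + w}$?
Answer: $\frac{36773}{340} \approx 108.16$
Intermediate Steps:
$a{\left(w \right)} = -2 + \frac{w + 2 w^{2}}{19 + w}$ ($a{\left(w \right)} = -2 + \frac{w + w \left(w + w\right)}{19 + w} = -2 + \frac{w + w 2 w}{19 + w} = -2 + \frac{w + 2 w^{2}}{19 + w}$)
$b = 110$ ($b = 39 + 71 = 110$)
$b + \frac{k{\left(-4,-19 \right)}}{a{\left(14 \right)}} = 110 - \frac{19}{\frac{1}{19 + 14} \left(-38 - 14 + 2 \cdot 14^{2}\right)} = 110 - \frac{19}{\frac{1}{33} \left(-38 - 14 + 2 \cdot 196\right)} = 110 - \frac{19}{\frac{1}{33} \left(-38 - 14 + 392\right)} = 110 - \frac{19}{\frac{1}{33} \cdot 340} = 110 - \frac{19}{\frac{340}{33}} = 110 - \frac{627}{340} = \frac{36773}{340}$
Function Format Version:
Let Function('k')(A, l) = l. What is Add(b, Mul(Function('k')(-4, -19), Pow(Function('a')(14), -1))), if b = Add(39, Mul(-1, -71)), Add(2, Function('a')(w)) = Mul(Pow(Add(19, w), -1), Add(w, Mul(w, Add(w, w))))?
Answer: Rational(36773, 340) ≈ 108.16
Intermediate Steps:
Function('a')(w) = Add(-2, Mul(Pow(Add(19, w), -1), Add(w, Mul(2, Pow(w, 2))))) (Function('a')(w) = Add(-2, Mul(Pow(Add(19, w), -1), Add(w, Mul(w, Add(w, w))))) = Add(-2, Mul(Pow(Add(19, w), -1), Add(w, Mul(w, Mul(2, w))))) = Add(-2, Mul(Pow(Add(19, w), -1), Add(w, Mul(2, Pow(w, 2))))))
b = 110 (b = Add(39, 71) = 110)
Add(b, Mul(Function('k')(-4, -19), Pow(Function('a')(14), -1))) = Add(110, Mul(-19, Pow(Mul(Pow(Add(19, 14), -1), Add(-38, Mul(-1, 14), Mul(2, Pow(14, 2)))), -1))) = Add(110, Mul(-19, Pow(Mul(Pow(33, -1), Add(-38, -14, Mul(2, 196))), -1))) = Add(110, Mul(-19, Pow(Mul(Rational(1, 33), Add(-38, -14, 392)), -1))) = Add(110, Mul(-19, Pow(Mul(Rational(1, 33), 340), -1))) = Add(110, Mul(-19, Pow(Rational(340, 33), -1))) = Add(110, Mul(-19, Rational(33, 340))) = Add(110, Rational(-627, 340)) = Rational(36773, 340)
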